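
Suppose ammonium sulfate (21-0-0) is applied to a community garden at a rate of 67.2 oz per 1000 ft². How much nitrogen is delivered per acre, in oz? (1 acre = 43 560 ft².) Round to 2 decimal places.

nitrogen per 1000 ft² = 67.2 × 21% = 14.112 oz.
Convert to per acre: 14.112 × 43.56 = 614.719 oz.

614.72 oz N per acre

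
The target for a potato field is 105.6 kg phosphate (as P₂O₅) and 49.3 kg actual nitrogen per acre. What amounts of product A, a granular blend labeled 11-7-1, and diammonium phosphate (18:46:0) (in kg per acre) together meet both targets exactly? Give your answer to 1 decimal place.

Per-acre balance (a = product A, b = diammonium phosphate):
P₂O₅: 0.07·a + 0.46·b = 105.6
N: 0.11·a + 0.18·b = 49.3
Eliminate a: (row1) − 0.07/0.11·(row2) → 0.345455·b = 74.2273, so b = 214.868.
Back-substitute: a = (105.6 − 0.46·214.868) / 0.07 = 96.5789.

96.6 kg product A, 214.9 kg diammonium phosphate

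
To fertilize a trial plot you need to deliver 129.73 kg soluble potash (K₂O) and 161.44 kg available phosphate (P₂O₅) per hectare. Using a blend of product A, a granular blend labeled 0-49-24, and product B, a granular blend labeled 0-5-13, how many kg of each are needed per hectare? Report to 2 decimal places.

With a, b = kg per hectare of product A and product B:
K₂O: 0.24·a + 0.13·b = 129.73
P₂O₅: 0.49·a + 0.05·b = 161.44
From row1: a = (129.73 − 0.13·b) / 0.24.
Into row2: 0.49·(129.73 − 0.13·b)/0.24 + 0.05·b = 161.44 → b = 480.118, a = 280.478.

280.48 kg product A, 480.12 kg product B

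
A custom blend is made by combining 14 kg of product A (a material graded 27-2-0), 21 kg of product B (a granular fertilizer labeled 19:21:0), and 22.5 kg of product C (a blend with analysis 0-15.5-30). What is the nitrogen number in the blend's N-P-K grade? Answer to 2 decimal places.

Total mass = 14 + 21 + 22.5 = 57.5 kg.
N mass = 27%×14 + 19%×21 + 0%×22.5 = 7.77 kg.
% N = 7.77 / 57.5 = 13.513%.

13.51% N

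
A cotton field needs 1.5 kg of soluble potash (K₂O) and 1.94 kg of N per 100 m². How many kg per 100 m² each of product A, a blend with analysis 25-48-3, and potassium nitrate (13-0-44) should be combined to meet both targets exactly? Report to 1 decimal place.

Let a = kg of product A, b = kg of potassium nitrate (per 100 m²).
K₂O: 0.03·a + 0.44·b = 1.5
N: 0.25·a + 0.13·b = 1.94
Solving simultaneously: a = 6.20735, b = 2.98586.

6.2 kg product A, 3.0 kg potassium nitrate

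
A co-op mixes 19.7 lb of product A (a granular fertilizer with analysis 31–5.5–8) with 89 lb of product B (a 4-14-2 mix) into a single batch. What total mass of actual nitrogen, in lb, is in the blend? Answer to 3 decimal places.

9.667 lb N

N mass = 31%×19.7 + 4%×89 = 9.667 lb.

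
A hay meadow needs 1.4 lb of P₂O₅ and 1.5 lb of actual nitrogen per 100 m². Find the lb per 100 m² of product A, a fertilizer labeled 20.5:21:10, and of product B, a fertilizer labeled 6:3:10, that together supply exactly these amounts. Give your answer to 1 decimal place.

6.0 lb product A, 4.3 lb product B

Let a = lb of product A, b = lb of product B (per 100 m²).
P₂O₅: 0.21·a + 0.03·b = 1.4
N: 0.205·a + 0.06·b = 1.5
Eliminate b: (row1) − 0.03/0.06·(row2) → 0.1075·a = 0.65, so a = 6.04651.
Then b = (1.5 − 0.205·6.04651) / 0.06 = 4.34109.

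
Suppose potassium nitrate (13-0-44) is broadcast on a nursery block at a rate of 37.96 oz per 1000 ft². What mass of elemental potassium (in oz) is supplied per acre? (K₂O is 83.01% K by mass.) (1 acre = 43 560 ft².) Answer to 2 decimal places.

K₂O per 1000 ft² = 37.96 × 44% = 16.7024 oz.
Elemental K = 16.7024 × 0.8301 = 13.8647 oz per 1000 ft².
Convert to per acre: 13.8647 × 43.56 = 603.9447 oz.

603.94 oz K per acre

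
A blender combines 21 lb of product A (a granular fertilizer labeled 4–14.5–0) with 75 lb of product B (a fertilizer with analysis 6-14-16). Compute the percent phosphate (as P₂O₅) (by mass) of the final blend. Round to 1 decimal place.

14.1% P₂O₅

Total mass = 21 + 75 = 96 lb.
P₂O₅ mass = 14.5%×21 + 14%×75 = 13.545 lb.
% P₂O₅ = 13.545 / 96 = 14.1094%.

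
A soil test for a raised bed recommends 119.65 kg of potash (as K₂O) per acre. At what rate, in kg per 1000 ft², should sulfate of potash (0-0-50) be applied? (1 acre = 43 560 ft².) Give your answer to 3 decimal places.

5.494 kg of product per thousand sq ft

Product per acre = 119.65 / 50% = 239.3 kg.
Convert to per 1000 ft²: 239.3 × 0.0229568 = 5.49357 kg.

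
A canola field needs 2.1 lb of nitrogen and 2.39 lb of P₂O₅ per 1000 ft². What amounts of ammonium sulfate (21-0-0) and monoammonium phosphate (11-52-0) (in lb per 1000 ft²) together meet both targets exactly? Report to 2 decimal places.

Per-1000 ft² balance (a = ammonium sulfate, b = monoammonium phosphate):
N: 0.21·a + 0.11·b = 2.1
P₂O₅: 0·a + 0.52·b = 2.39
Solving simultaneously: a = 7.59249, b = 4.59615.

7.59 lb ammonium sulfate, 4.60 lb monoammonium phosphate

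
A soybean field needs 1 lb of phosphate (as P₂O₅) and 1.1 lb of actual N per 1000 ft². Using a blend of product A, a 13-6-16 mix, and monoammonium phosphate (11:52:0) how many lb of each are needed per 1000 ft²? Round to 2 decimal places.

Per-1000 ft² balance (a = product A, b = monoammonium phosphate):
P₂O₅: 0.06·a + 0.52·b = 1
N: 0.13·a + 0.11·b = 1.1
Eliminate b: (row1) − 0.52/0.11·(row2) → -0.554545·a = -4.2, so a = 7.57377.
Then b = (1.1 − 0.13·7.57377) / 0.11 = 1.04918.

7.57 lb product A, 1.05 lb monoammonium phosphate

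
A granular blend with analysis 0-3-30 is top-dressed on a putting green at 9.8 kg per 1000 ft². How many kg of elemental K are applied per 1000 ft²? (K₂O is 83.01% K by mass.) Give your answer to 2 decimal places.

K₂O per 1000 ft² = 9.8 × 30% = 2.94 kg.
Elemental K = 2.94 × 0.8301 = 2.44049 kg per 1000 ft².

2.44 kg K per thousand sq ft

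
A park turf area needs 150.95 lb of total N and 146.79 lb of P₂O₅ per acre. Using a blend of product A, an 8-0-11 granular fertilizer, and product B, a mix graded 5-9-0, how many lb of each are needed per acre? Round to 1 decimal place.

Let a = lb of product A, b = lb of product B (per acre).
N: 0.08·a + 0.05·b = 150.95
P₂O₅: 0·a + 0.09·b = 146.79
Solving simultaneously: a = 867.5, b = 1631.

867.5 lb product A, 1631.0 lb product B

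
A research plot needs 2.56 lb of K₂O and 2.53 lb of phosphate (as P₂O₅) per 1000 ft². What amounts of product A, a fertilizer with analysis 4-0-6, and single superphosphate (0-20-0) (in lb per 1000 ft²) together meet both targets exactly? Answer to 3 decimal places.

Per-1000 ft² balance (a = product A, b = single superphosphate):
K₂O: 0.06·a + 0·b = 2.56
P₂O₅: 0·a + 0.2·b = 2.53
Solving simultaneously: a = 42.6667, b = 12.65.

42.667 lb product A, 12.650 lb single superphosphate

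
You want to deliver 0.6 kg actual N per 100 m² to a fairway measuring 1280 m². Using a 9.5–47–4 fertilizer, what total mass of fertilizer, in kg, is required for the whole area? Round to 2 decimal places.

80.84 kg

Product per 100 m² = 0.6 / 9.5% = 6.31579 kg.
Total product = 6.31579 × 1280 / 100 = 80.8421 kg.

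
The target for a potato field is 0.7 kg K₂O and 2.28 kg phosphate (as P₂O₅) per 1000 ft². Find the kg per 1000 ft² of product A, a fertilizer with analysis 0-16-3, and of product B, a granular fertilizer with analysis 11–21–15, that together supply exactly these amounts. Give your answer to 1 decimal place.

11.0 kg product A, 2.5 kg product B

With a, b = kg per 1000 ft² of product A and product B:
K₂O: 0.03·a + 0.15·b = 0.7
P₂O₅: 0.16·a + 0.21·b = 2.28
Eliminate a: (row1) − 0.03/0.16·(row2) → 0.110625·b = 0.2725, so b = 2.46328.
Back-substitute: a = (0.7 − 0.15·2.46328) / 0.03 = 11.0169.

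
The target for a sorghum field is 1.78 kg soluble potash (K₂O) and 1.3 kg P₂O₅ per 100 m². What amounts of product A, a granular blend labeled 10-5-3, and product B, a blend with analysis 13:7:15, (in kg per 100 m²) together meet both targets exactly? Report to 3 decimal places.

13.037 kg product A, 9.259 kg product B

Let a = kg of product A, b = kg of product B (per 100 m²).
K₂O: 0.03·a + 0.15·b = 1.78
P₂O₅: 0.05·a + 0.07·b = 1.3
From row1: a = (1.78 − 0.15·b) / 0.03.
Into row2: 0.05·(1.78 − 0.15·b)/0.03 + 0.07·b = 1.3 → b = 9.25926, a = 13.03704.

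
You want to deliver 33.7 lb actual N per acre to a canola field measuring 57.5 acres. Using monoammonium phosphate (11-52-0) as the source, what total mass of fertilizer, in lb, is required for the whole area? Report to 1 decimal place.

17615.9 lb

Product per acre = 33.7 / 11% = 306.364 lb.
Total product = 306.364 × 57.5 = 17615.91 lb.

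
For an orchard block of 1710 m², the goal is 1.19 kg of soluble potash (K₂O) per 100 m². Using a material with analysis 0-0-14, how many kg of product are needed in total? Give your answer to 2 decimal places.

145.35 kg

Product per 100 m² = 1.19 / 14% = 8.5 kg.
Total product = 8.5 × 1710 / 100 = 145.35 kg.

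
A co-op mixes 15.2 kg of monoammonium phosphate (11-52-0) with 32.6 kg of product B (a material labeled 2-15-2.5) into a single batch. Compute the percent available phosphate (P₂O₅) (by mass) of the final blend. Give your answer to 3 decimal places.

Total mass = 15.2 + 32.6 = 47.8 kg.
P₂O₅ mass = 52%×15.2 + 15%×32.6 = 12.794 kg.
% P₂O₅ = 12.794 / 47.8 = 26.7657%.

26.766% P₂O₅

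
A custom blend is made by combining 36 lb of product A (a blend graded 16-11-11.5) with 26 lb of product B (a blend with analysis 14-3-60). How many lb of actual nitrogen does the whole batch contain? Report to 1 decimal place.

N mass = 16%×36 + 14%×26 = 9.4 lb.

9.4 lb N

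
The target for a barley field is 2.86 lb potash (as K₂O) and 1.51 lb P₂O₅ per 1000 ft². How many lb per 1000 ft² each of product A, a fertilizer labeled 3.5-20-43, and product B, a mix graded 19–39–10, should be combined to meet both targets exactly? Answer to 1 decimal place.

6.5 lb product A, 0.5 lb product B

With a, b = lb per 1000 ft² of product A and product B:
K₂O: 0.43·a + 0.1·b = 2.86
P₂O₅: 0.2·a + 0.39·b = 1.51
Eliminate b: (row1) − 0.1/0.39·(row2) → 0.378718·a = 2.47282, so a = 6.52945.
Then b = (1.51 − 0.2·6.52945) / 0.39 = 0.523358.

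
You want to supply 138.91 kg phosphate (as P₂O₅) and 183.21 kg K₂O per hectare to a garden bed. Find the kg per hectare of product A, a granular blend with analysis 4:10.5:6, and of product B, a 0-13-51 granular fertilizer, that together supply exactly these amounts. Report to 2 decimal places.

1027.91 kg product A, 238.30 kg product B

With a, b = kg per hectare of product A and product B:
P₂O₅: 0.105·a + 0.13·b = 138.91
K₂O: 0.06·a + 0.51·b = 183.21
From row1: a = (138.91 − 0.13·b) / 0.105.
Into row2: 0.06·(138.91 − 0.13·b)/0.105 + 0.51·b = 183.21 → b = 238.3049, a = 1027.908.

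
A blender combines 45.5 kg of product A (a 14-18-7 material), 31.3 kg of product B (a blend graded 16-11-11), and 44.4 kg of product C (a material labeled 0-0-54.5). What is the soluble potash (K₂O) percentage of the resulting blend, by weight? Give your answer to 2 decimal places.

Total mass = 45.5 + 31.3 + 44.4 = 121.2 kg.
K₂O mass = 7%×45.5 + 11%×31.3 + 54.5%×44.4 = 30.826 kg.
% K₂O = 30.826 / 121.2 = 25.434%.

25.43% K₂O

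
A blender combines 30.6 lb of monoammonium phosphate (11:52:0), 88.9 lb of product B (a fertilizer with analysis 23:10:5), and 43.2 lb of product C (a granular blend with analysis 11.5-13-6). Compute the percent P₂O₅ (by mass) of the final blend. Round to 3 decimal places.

Total mass = 30.6 + 88.9 + 43.2 = 162.7 lb.
P₂O₅ mass = 52%×30.6 + 10%×88.9 + 13%×43.2 = 30.418 lb.
% P₂O₅ = 30.418 / 162.7 = 18.6958%.

18.696% P₂O₅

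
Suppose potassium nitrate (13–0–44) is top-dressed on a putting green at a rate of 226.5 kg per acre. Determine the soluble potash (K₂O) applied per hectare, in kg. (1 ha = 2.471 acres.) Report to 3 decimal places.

246.260 kg K₂O per hectare

K₂O per acre = 226.5 × 44% = 99.66 kg.
Convert to per hectare: 99.66 × 2.471 = 246.2599 kg.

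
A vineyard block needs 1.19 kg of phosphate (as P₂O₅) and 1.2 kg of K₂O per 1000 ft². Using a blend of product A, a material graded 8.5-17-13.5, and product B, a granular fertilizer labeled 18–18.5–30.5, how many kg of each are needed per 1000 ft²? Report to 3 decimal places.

With a, b = kg per 1000 ft² of product A and product B:
P₂O₅: 0.17·a + 0.185·b = 1.19
K₂O: 0.135·a + 0.305·b = 1.2
Solving simultaneously: a = 5.24465, b = 1.61302.

5.245 kg product A, 1.613 kg product B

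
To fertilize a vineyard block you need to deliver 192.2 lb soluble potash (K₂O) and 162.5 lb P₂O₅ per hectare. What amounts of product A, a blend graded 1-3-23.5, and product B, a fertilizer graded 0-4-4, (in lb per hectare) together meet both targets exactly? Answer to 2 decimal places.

144.88 lb product A, 3953.84 lb product B

With a, b = lb per hectare of product A and product B:
K₂O: 0.235·a + 0.04·b = 192.2
P₂O₅: 0.03·a + 0.04·b = 162.5
From row1: a = (192.2 − 0.04·b) / 0.235.
Into row2: 0.03·(192.2 − 0.04·b)/0.235 + 0.04·b = 162.5 → b = 3953.841, a = 144.878.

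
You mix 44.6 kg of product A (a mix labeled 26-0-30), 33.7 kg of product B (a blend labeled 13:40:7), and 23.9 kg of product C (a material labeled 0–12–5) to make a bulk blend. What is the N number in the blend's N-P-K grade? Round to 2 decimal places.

15.63% N

Total mass = 44.6 + 33.7 + 23.9 = 102.2 kg.
N mass = 26%×44.6 + 13%×33.7 + 0%×23.9 = 15.977 kg.
% N = 15.977 / 102.2 = 15.6331%.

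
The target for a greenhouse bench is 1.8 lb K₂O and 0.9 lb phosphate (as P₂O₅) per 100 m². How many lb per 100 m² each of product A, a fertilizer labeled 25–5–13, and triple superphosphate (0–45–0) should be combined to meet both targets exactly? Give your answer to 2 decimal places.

Let a = lb of product A, b = lb of triple superphosphate (per 100 m²).
K₂O: 0.13·a + 0·b = 1.8
P₂O₅: 0.05·a + 0.45·b = 0.9
Eliminate b: (row1) − 0/0.45·(row2) → 0.13·a = 1.8, so a = 13.8462.
Then b = (0.9 − 0.05·13.8462) / 0.45 = 0.461538.

13.85 lb product A, 0.46 lb triple superphosphate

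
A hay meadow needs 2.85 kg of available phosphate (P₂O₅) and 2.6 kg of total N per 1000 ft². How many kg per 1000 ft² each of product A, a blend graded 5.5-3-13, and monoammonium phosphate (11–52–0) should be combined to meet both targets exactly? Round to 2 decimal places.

41.05 kg product A, 3.11 kg monoammonium phosphate

Per-1000 ft² balance (a = product A, b = monoammonium phosphate):
P₂O₅: 0.03·a + 0.52·b = 2.85
N: 0.055·a + 0.11·b = 2.6
Eliminate b: (row1) − 0.52/0.11·(row2) → -0.23·a = -9.44091, so a = 41.0474.
Then b = (2.6 − 0.055·41.0474) / 0.11 = 3.11265.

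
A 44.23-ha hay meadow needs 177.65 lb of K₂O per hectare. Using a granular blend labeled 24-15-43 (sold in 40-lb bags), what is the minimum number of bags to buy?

Product per hectare = 177.65 / 43% = 413.14 lb.
Total product = 413.14 × 44.23 = 18273.2 lb.
Bags = ⌈18273.2 / 40⌉ = 457.

457 bags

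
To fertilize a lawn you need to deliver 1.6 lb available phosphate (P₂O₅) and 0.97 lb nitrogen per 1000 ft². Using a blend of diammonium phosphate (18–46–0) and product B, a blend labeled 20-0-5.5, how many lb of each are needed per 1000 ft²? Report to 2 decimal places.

Let a = lb of diammonium phosphate, b = lb of product B (per 1000 ft²).
P₂O₅: 0.46·a + 0·b = 1.6
N: 0.18·a + 0.2·b = 0.97
Eliminate b: (row1) − 0/0.2·(row2) → 0.46·a = 1.6, so a = 3.47826.
Then b = (0.97 − 0.18·3.47826) / 0.2 = 1.71957.

3.48 lb diammonium phosphate, 1.72 lb product B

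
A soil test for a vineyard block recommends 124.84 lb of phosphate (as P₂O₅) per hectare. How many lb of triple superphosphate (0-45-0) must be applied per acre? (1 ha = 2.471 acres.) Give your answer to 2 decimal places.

112.27 lb of product per acre

Product per hectare = 124.84 / 45% = 277.422 lb.
Convert to per acre: 277.422 × 0.404694 = 112.271 lb.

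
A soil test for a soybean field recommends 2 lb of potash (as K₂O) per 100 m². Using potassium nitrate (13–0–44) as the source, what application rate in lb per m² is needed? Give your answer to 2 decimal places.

0.05 lb of product per sq m

Product per 100 m² = 2 / 44% = 4.54545 lb.
Convert to per m²: 4.54545 × 0.01 = 0.0454545 lb.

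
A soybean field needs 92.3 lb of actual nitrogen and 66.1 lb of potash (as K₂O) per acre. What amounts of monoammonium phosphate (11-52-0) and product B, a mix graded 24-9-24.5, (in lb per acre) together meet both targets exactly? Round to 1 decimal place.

250.4 lb monoammonium phosphate, 269.8 lb product B

Let a = lb of monoammonium phosphate, b = lb of product B (per acre).
N: 0.11·a + 0.24·b = 92.3
K₂O: 0·a + 0.245·b = 66.1
Solving simultaneously: a = 250.445, b = 269.796.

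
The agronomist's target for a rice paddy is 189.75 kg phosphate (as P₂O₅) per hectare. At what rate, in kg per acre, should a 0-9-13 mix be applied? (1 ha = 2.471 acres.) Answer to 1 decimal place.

Product per hectare = 189.75 / 9% = 2108.33 kg.
Convert to per acre: 2108.33 × 0.404694 = 853.231 kg.

853.2 kg of product per acre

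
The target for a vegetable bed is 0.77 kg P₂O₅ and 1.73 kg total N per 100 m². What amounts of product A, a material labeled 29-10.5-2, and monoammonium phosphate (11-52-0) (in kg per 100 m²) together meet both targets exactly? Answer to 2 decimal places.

Let a = kg of product A, b = kg of monoammonium phosphate (per 100 m²).
P₂O₅: 0.105·a + 0.52·b = 0.77
N: 0.29·a + 0.11·b = 1.73
Eliminate a: (row1) − 0.105/0.29·(row2) → 0.480172·b = 0.143621, so b = 0.299102.
Back-substitute: a = (0.77 − 0.52·0.299102) / 0.105 = 5.85206.

5.85 kg product A, 0.30 kg monoammonium phosphate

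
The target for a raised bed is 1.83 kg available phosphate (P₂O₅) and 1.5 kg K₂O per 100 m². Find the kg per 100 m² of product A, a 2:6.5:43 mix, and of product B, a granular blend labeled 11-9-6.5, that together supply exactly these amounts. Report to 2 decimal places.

0.47 kg product A, 20.00 kg product B

Per-100 m² balance (a = product A, b = product B):
P₂O₅: 0.065·a + 0.09·b = 1.83
K₂O: 0.43·a + 0.065·b = 1.5
Eliminate a: (row1) − 0.065/0.43·(row2) → 0.0801744·b = 1.60326, so b = 19.9971.
Back-substitute: a = (1.83 − 0.09·19.9971) / 0.065 = 0.465555.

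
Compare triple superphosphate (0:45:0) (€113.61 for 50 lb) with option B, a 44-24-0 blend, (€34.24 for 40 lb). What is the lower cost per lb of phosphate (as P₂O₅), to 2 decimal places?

€3.57 per lb P₂O₅ (option B)

triple superphosphate: P₂O₅ per bag = 50 × 45% = 22.5 lb; cost = 113.61 / 22.5 = €5.0493/lb P₂O₅.
option B: P₂O₅ per bag = 40 × 24% = 9.6 lb; cost = 34.24 / 9.6 = €3.5667/lb P₂O₅.
option B is cheaper.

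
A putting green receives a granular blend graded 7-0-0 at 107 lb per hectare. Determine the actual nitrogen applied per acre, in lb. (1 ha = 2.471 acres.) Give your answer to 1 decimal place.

3.0 lb N per acre

nitrogen per hectare = 107 × 7% = 7.49 lb.
Convert to per acre: 7.49 × 0.404694 = 3.03116 lb.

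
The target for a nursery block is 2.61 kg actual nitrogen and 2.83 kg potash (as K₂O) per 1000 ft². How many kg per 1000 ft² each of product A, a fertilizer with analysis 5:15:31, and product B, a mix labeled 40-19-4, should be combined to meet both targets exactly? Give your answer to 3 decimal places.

Per-1000 ft² balance (a = product A, b = product B):
N: 0.05·a + 0.4·b = 2.61
K₂O: 0.31·a + 0.04·b = 2.83
Solving simultaneously: a = 8.42295, b = 5.47213.

8.423 kg product A, 5.472 kg product B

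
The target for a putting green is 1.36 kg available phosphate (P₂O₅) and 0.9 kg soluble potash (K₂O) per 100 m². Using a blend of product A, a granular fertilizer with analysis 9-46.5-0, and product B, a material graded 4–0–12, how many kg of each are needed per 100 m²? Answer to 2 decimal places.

Let a = kg of product A, b = kg of product B (per 100 m²).
P₂O₅: 0.465·a + 0·b = 1.36
K₂O: 0·a + 0.12·b = 0.9
Solving simultaneously: a = 2.92473, b = 7.5.

2.92 kg product A, 7.50 kg product B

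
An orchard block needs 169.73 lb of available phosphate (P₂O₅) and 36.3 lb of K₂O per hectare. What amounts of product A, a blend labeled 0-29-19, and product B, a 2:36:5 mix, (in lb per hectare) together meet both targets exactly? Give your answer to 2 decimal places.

Per-hectare balance (a = product A, b = product B):
P₂O₅: 0.29·a + 0.36·b = 169.73
K₂O: 0.19·a + 0.05·b = 36.3
Solving simultaneously: a = 85, b = 403.

85.00 lb product A, 403.00 lb product B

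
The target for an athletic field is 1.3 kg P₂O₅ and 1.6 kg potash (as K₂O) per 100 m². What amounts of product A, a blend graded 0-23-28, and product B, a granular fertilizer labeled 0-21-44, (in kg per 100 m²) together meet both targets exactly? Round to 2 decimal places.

Per-100 m² balance (a = product A, b = product B):
P₂O₅: 0.23·a + 0.21·b = 1.3
K₂O: 0.28·a + 0.44·b = 1.6
Solving simultaneously: a = 5.56604, b = 0.0943396.

5.57 kg product A, 0.09 kg product B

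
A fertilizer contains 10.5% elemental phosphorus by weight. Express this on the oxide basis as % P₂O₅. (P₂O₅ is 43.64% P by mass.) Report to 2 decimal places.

24.06% P₂O₅

%P₂O₅ = 10.5 / 0.4364 = 24.0605%.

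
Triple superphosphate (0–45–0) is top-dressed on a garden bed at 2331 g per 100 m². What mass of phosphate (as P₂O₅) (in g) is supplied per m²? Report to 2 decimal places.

10.49 g P₂O₅ per sq m

P₂O₅ per 100 m² = 2331 × 45% = 1048.95 g.
Convert to per m²: 1048.95 × 0.01 = 10.4895 g.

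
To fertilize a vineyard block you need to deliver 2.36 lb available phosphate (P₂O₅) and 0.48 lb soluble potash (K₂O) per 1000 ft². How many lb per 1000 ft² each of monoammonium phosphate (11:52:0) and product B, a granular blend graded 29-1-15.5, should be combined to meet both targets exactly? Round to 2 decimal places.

4.48 lb monoammonium phosphate, 3.10 lb product B

With a, b = lb per 1000 ft² of monoammonium phosphate and product B:
P₂O₅: 0.52·a + 0.01·b = 2.36
K₂O: 0·a + 0.155·b = 0.48
Solving simultaneously: a = 4.47891, b = 3.09677.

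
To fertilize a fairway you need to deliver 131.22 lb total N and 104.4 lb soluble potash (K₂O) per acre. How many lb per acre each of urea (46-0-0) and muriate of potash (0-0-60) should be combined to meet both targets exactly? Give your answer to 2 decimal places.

285.26 lb urea, 174.00 lb muriate of potash

With a, b = lb per acre of urea and muriate of potash:
N: 0.46·a + 0·b = 131.22
K₂O: 0·a + 0.6·b = 104.4
Solving simultaneously: a = 285.261, b = 174.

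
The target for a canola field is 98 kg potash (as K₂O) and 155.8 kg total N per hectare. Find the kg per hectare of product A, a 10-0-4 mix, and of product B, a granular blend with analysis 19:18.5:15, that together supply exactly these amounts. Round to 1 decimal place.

641.9 kg product A, 482.2 kg product B

With a, b = kg per hectare of product A and product B:
K₂O: 0.04·a + 0.15·b = 98
N: 0.1·a + 0.19·b = 155.8
Solving simultaneously: a = 641.892, b = 482.162.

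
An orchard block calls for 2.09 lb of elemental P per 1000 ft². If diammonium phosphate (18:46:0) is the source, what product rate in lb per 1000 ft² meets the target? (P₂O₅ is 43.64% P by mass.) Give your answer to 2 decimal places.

As P₂O₅: 2.09 / 0.4364 = 4.78918 lb per 1000 ft².
Product per 1000 ft² = 4.78918 / 46% = 10.4113 lb.

10.41 lb of product per thousand sq ft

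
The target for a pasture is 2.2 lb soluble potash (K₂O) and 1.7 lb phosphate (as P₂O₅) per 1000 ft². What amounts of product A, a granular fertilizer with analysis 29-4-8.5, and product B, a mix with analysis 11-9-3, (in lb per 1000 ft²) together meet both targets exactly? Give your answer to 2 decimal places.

22.79 lb product A, 8.76 lb product B

With a, b = lb per 1000 ft² of product A and product B:
K₂O: 0.085·a + 0.03·b = 2.2
P₂O₅: 0.04·a + 0.09·b = 1.7
Eliminate a: (row1) − 0.085/0.04·(row2) → -0.16125·b = -1.4125, so b = 8.75969.
Back-substitute: a = (2.2 − 0.03·8.75969) / 0.085 = 22.7907.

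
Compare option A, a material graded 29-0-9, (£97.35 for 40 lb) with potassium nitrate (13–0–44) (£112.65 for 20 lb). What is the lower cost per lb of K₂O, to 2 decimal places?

£12.80 per lb K₂O (potassium nitrate)

option A: K₂O per bag = 40 × 9% = 3.6 lb; cost = 97.35 / 3.6 = £27.0417/lb K₂O.
potassium nitrate: K₂O per bag = 20 × 44% = 8.8 lb; cost = 112.65 / 8.8 = £12.8011/lb K₂O.
potassium nitrate is cheaper.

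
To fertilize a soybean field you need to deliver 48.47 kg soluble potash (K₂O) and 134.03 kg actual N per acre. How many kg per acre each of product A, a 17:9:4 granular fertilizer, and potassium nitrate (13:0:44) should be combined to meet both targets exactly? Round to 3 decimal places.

Per-acre balance (a = product A, b = potassium nitrate):
K₂O: 0.04·a + 0.44·b = 48.47
N: 0.17·a + 0.13·b = 134.03
Eliminate a: (row1) − 0.04/0.17·(row2) → 0.409412·b = 16.9335, so b = 41.3606.
Back-substitute: a = (48.47 − 0.44·41.3606) / 0.04 = 756.78305.

756.783 kg product A, 41.361 kg potassium nitrate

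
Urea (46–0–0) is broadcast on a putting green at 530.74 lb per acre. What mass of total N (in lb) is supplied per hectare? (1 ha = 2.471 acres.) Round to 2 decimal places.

603.27 lb N per hectare

nitrogen per acre = 530.74 × 46% = 244.14 lb.
Convert to per hectare: 244.14 × 2.471 = 603.271 lb.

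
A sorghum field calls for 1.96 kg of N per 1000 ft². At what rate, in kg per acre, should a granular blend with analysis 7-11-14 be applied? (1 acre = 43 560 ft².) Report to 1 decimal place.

Product per 1000 ft² = 1.96 / 7% = 28 kg.
Convert to per acre: 28 × 43.56 = 1219.68 kg.

1219.7 kg of product per acre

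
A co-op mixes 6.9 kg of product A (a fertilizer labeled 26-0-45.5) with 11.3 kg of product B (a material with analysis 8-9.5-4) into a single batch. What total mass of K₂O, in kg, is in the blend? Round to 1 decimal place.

3.6 kg K₂O

K₂O mass = 45.5%×6.9 + 4%×11.3 = 3.5915 kg.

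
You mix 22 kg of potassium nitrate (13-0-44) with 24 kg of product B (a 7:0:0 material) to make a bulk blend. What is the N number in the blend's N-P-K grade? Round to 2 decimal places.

Total mass = 22 + 24 = 46 kg.
N mass = 13%×22 + 7%×24 = 4.54 kg.
% N = 4.54 / 46 = 9.86957%.

9.87% N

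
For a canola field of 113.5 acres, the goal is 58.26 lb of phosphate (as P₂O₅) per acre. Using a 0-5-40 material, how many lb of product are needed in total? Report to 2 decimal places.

132250.20 lb

Product per acre = 58.26 / 5% = 1165.2 lb.
Total product = 1165.2 × 113.5 = 132250.2 lb.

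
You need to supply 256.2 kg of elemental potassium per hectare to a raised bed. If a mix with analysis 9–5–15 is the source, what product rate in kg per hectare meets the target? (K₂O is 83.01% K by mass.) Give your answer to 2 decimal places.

As K₂O: 256.2 / 0.8301 = 308.638 kg per hectare.
Product per hectare = 308.638 / 15% = 2057.583 kg.

2057.58 kg of product per hectare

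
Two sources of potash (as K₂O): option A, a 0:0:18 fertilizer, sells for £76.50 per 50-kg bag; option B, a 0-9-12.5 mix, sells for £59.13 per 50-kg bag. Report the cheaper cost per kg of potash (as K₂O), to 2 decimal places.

£8.50 per kg K₂O (option A)

option A: K₂O per bag = 50 × 18% = 9 kg; cost = 76.50 / 9 = £8.5000/kg K₂O.
option B: K₂O per bag = 50 × 12.5% = 6.25 kg; cost = 59.13 / 6.25 = £9.4608/kg K₂O.
option A is cheaper.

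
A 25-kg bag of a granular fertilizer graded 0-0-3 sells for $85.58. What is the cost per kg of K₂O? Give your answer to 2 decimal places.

$114.11 per kg K₂O

K₂O in bag = 25 × 3% = 0.75 kg.
Cost per kg K₂O = $85.58 / 0.75 = $114.1067.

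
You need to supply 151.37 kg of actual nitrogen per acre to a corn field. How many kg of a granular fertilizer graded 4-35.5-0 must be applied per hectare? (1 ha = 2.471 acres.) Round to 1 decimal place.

9350.9 kg of product per hectare

Product per acre = 151.37 / 4% = 3784.25 kg.
Convert to per hectare: 3784.25 × 2.471 = 9350.88 kg.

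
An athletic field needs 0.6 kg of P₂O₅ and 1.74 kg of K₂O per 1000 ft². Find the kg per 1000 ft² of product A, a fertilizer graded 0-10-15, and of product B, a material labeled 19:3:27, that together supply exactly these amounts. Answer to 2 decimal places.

4.88 kg product A, 3.73 kg product B

Let a = kg of product A, b = kg of product B (per 1000 ft²).
P₂O₅: 0.1·a + 0.03·b = 0.6
K₂O: 0.15·a + 0.27·b = 1.74
Solving simultaneously: a = 4.88, b = 3.73333.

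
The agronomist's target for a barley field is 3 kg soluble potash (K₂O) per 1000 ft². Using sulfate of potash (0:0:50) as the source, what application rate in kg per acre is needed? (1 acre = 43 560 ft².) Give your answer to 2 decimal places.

261.36 kg of product per acre

Product per 1000 ft² = 3 / 50% = 6 kg.
Convert to per acre: 6 × 43.56 = 261.36 kg.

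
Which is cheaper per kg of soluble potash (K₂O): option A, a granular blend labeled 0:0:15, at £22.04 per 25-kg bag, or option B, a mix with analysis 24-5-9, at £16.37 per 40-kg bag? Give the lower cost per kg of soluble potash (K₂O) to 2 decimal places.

£4.55 per kg K₂O (option B)

option A: K₂O per bag = 25 × 15% = 3.75 kg; cost = 22.04 / 3.75 = £5.8773/kg K₂O.
option B: K₂O per bag = 40 × 9% = 3.6 kg; cost = 16.37 / 3.6 = £4.5472/kg K₂O.
option B is cheaper.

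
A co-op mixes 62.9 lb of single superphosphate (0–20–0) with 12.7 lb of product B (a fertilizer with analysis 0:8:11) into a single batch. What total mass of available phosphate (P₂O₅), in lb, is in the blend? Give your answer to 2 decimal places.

13.60 lb P₂O₅

P₂O₅ mass = 20%×62.9 + 8%×12.7 = 13.596 lb.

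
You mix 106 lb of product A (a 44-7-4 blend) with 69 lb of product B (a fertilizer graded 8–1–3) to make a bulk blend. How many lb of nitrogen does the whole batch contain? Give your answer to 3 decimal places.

N mass = 44%×106 + 8%×69 = 52.16 lb.

52.160 lb N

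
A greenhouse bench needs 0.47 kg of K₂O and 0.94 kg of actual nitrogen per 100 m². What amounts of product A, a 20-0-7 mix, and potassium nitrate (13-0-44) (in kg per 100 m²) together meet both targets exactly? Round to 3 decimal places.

Let a = kg of product A, b = kg of potassium nitrate (per 100 m²).
K₂O: 0.07·a + 0.44·b = 0.47
N: 0.2·a + 0.13·b = 0.94
Eliminate b: (row1) − 0.44/0.13·(row2) → -0.606923·a = -2.71154, so a = 4.46768.
Then b = (0.94 − 0.2·4.46768) / 0.13 = 0.357414.

4.468 kg product A, 0.357 kg potassium nitrate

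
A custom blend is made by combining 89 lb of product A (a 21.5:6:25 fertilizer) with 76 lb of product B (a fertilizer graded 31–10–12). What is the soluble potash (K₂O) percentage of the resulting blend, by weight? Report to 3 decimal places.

19.012% K₂O

Total mass = 89 + 76 = 165 lb.
K₂O mass = 25%×89 + 12%×76 = 31.37 lb.
% K₂O = 31.37 / 165 = 19.0121%.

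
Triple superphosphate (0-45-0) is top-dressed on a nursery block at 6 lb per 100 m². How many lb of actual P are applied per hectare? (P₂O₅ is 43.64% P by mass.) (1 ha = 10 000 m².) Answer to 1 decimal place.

117.8 lb P per hectare

P₂O₅ per 100 m² = 6 × 45% = 2.7 lb.
Elemental P = 2.7 × 0.4364 = 1.17828 lb per 100 m².
Convert to per hectare: 1.17828 × 100 = 117.828 lb.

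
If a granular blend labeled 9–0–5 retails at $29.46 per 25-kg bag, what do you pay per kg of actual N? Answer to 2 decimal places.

N in bag = 25 × 9% = 2.25 kg.
Cost per kg N = $29.46 / 2.25 = $13.0933.

$13.09 per kg N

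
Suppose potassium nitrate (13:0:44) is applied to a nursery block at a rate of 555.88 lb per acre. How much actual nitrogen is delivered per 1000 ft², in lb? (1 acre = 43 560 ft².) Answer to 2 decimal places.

nitrogen per acre = 555.88 × 13% = 72.2644 lb.
Convert to per 1000 ft²: 72.2644 × 0.0229568 = 1.65896 lb.

1.66 lb N per thousand sq ft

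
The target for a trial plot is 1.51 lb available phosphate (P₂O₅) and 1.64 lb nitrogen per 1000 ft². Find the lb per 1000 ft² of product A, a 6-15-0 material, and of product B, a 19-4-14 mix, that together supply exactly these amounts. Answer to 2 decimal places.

8.48 lb product A, 5.95 lb product B

With a, b = lb per 1000 ft² of product A and product B:
P₂O₅: 0.15·a + 0.04·b = 1.51
N: 0.06·a + 0.19·b = 1.64
Eliminate b: (row1) − 0.04/0.19·(row2) → 0.137368·a = 1.16474, so a = 8.47893.
Then b = (1.64 − 0.06·8.47893) / 0.19 = 5.95402.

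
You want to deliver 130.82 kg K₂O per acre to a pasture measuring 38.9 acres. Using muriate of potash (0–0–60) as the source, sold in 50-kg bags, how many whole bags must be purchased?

170 bags

Product per acre = 130.82 / 60% = 218.033 kg.
Total product = 218.033 × 38.9 = 8481.5 kg.
Bags = ⌈8481.5 / 50⌉ = 170.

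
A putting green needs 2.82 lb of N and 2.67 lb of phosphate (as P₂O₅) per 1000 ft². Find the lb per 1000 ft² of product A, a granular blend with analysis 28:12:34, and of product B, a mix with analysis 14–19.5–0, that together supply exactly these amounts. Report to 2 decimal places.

4.66 lb product A, 10.83 lb product B

Per-1000 ft² balance (a = product A, b = product B):
N: 0.28·a + 0.14·b = 2.82
P₂O₅: 0.12·a + 0.195·b = 2.67
From row1: a = (2.82 − 0.14·b) / 0.28.
Into row2: 0.12·(2.82 − 0.14·b)/0.28 + 0.195·b = 2.67 → b = 10.8254, a = 4.65873.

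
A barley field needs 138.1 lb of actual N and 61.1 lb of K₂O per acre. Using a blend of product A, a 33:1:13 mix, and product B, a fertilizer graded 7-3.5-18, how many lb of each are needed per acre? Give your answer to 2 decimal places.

Let a = lb of product A, b = lb of product B (per acre).
N: 0.33·a + 0.07·b = 138.1
K₂O: 0.13·a + 0.18·b = 61.1
From row1: a = (138.1 − 0.07·b) / 0.33.
Into row2: 0.13·(138.1 − 0.07·b)/0.33 + 0.18·b = 61.1 → b = 43.9364, a = 409.165.

409.17 lb product A, 43.94 lb product B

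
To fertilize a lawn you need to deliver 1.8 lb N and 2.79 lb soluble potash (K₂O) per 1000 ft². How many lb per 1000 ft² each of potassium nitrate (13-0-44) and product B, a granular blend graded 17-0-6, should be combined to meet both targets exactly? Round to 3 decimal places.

5.467 lb potassium nitrate, 6.407 lb product B

Let a = lb of potassium nitrate, b = lb of product B (per 1000 ft²).
N: 0.13·a + 0.17·b = 1.8
K₂O: 0.44·a + 0.06·b = 2.79
From row1: a = (1.8 − 0.17·b) / 0.13.
Into row2: 0.44·(1.8 − 0.17·b)/0.13 + 0.06·b = 2.79 → b = 6.40746, a = 5.46716.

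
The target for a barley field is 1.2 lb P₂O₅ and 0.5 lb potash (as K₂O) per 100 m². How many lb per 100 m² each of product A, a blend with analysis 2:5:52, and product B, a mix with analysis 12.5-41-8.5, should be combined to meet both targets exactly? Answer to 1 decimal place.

With a, b = lb per 100 m² of product A and product B:
P₂O₅: 0.05·a + 0.41·b = 1.2
K₂O: 0.52·a + 0.085·b = 0.5
From row1: a = (1.2 − 0.41·b) / 0.05.
Into row2: 0.52·(1.2 − 0.41·b)/0.05 + 0.085·b = 0.5 → b = 2.86671, a = 0.492941.

0.5 lb product A, 2.9 lb product B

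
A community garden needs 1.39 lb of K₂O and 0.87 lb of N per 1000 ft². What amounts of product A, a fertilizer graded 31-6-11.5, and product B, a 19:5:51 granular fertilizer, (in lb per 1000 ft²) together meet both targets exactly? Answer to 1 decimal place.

Let a = lb of product A, b = lb of product B (per 1000 ft²).
K₂O: 0.115·a + 0.51·b = 1.39
N: 0.31·a + 0.19·b = 0.87
Solving simultaneously: a = 1.31817, b = 2.42826.

1.3 lb product A, 2.4 lb product B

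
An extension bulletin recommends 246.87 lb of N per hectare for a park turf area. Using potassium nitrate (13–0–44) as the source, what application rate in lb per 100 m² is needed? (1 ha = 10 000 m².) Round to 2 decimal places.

Product per hectare = 246.87 / 13% = 1899 lb.
Convert to per 100 m²: 1899 × 0.01 = 18.99 lb.

18.99 lb of product per hundred sq m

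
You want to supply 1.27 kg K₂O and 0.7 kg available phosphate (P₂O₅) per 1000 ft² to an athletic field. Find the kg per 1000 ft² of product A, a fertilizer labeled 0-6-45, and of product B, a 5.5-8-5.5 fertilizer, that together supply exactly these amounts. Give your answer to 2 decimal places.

1.93 kg product A, 7.30 kg product B

Per-1000 ft² balance (a = product A, b = product B):
K₂O: 0.45·a + 0.055·b = 1.27
P₂O₅: 0.06·a + 0.08·b = 0.7
Eliminate b: (row1) − 0.055/0.08·(row2) → 0.40875·a = 0.78875, so a = 1.92966.
Then b = (0.7 − 0.06·1.92966) / 0.08 = 7.30275.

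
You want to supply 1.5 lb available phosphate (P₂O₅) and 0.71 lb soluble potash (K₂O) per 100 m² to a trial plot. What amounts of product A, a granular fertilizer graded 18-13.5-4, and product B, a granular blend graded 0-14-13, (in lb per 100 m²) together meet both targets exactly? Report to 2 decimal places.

8.00 lb product A, 3.00 lb product B

Let a = lb of product A, b = lb of product B (per 100 m²).
P₂O₅: 0.135·a + 0.14·b = 1.5
K₂O: 0.04·a + 0.13·b = 0.71
Eliminate b: (row1) − 0.14/0.13·(row2) → 0.0919231·a = 0.735385, so a = 8.
Then b = (0.71 − 0.04·8) / 0.13 = 3.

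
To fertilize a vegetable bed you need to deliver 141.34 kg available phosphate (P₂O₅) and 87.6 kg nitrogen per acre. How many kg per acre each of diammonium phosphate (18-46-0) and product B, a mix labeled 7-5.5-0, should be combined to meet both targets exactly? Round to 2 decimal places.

Let a = kg of diammonium phosphate, b = kg of product B (per acre).
P₂O₅: 0.46·a + 0.055·b = 141.34
N: 0.18·a + 0.07·b = 87.6
Eliminate b: (row1) − 0.055/0.07·(row2) → 0.318571·a = 72.5114, so a = 227.614.
Then b = (87.6 − 0.18·227.614) / 0.07 = 666.1345.

227.61 kg diammonium phosphate, 666.13 kg product B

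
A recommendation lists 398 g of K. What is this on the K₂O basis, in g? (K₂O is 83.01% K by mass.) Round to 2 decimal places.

479.46 g K₂O

K₂O = 398 / 0.8301 = 479.4603 g.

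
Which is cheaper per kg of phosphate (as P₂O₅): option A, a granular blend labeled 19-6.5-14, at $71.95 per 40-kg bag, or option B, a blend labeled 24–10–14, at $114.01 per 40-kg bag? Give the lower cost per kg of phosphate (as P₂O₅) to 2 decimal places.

$27.67 per kg P₂O₅ (option A)

option A: P₂O₅ per bag = 40 × 6.5% = 2.6 kg; cost = 71.95 / 2.6 = $27.6731/kg P₂O₅.
option B: P₂O₅ per bag = 40 × 10% = 4 kg; cost = 114.01 / 4 = $28.5025/kg P₂O₅.
option A is cheaper.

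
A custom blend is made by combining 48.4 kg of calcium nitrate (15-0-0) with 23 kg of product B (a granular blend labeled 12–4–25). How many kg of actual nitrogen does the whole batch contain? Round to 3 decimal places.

10.020 kg N

N mass = 15%×48.4 + 12%×23 = 10.02 kg.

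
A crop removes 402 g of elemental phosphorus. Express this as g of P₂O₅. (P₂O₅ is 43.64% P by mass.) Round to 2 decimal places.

P₂O₅ = 402 / 0.4364 = 921.173 g.

921.17 g P₂O₅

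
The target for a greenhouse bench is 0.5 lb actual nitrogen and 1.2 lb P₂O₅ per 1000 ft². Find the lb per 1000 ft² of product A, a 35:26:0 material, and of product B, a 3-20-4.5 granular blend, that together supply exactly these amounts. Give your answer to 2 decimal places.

1.03 lb product A, 4.66 lb product B

Per-1000 ft² balance (a = product A, b = product B):
N: 0.35·a + 0.03·b = 0.5
P₂O₅: 0.26·a + 0.2·b = 1.2
Eliminate a: (row1) − 0.35/0.26·(row2) → -0.239231·b = -1.11538, so b = 4.66238.
Back-substitute: a = (0.5 − 0.03·4.66238) / 0.35 = 1.02894.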